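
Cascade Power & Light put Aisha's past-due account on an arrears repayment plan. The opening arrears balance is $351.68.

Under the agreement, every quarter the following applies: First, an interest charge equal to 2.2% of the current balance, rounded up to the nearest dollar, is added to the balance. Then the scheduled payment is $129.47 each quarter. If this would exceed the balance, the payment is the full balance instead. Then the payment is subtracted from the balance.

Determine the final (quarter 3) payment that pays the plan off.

$109.74

Quarter 1: $351.68 +$8.00 interest = $359.68; pay $129.47 → $230.21
Quarter 2: $230.21 +$6.00 interest = $236.21; pay $129.47 → $106.74
Quarter 3: $106.74 +$3.00 interest = $109.74; pay $109.74 → $0.00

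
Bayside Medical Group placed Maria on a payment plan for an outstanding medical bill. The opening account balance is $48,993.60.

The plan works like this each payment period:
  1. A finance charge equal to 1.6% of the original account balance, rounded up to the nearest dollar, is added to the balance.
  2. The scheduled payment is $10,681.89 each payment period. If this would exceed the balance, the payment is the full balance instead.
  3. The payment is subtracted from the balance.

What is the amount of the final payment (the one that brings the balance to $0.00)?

# | Opening | Interest | Payment | End bal
1 | $48,993.60 | $784.00 | $10,681.89 | $39,095.71
2 | $39,095.71 | $784.00 | $10,681.89 | $29,197.82
3 | $29,197.82 | $784.00 | $10,681.89 | $19,299.93
4 | $19,299.93 | $784.00 | $10,681.89 | $9,402.04
5 | $9,402.04 | $784.00 | $10,186.04 | $0.00

$10,186.04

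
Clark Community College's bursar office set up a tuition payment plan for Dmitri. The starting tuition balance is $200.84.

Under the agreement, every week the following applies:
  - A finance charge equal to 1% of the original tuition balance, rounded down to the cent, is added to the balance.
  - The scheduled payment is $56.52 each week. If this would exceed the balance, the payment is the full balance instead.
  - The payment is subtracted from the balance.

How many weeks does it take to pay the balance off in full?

Week 1: opening $200.84; interest $2.00 → $202.84; payment $56.52; balance $146.32
Week 2: opening $146.32; interest $2.00 → $148.32; payment $56.52; balance $91.80
Week 3: opening $91.80; interest $2.00 → $93.80; payment $56.52; balance $37.28
Week 4: opening $37.28; interest $2.00 → $39.28; payment $39.28; balance $0.00
Balance reaches $0.00 in week 4.

4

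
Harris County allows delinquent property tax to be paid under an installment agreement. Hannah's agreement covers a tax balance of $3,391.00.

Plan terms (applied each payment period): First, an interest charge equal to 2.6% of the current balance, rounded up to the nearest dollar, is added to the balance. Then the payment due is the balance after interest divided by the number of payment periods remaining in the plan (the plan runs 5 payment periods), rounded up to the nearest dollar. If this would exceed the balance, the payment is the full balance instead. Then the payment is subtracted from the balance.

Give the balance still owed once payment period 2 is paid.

Payment period 1: $3,391.00 +$89.00 interest = $3,480.00; pay $696.00 → $2,784.00
Payment period 2: $2,784.00 +$73.00 interest = $2,857.00; pay $715.00 → $2,142.00

$2,142.00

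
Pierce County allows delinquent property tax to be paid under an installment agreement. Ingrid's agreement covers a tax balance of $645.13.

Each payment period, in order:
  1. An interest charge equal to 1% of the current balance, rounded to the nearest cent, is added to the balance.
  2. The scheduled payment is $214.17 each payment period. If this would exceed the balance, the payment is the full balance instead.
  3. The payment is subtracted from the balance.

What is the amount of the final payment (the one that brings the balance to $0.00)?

$15.88

# | Opening | Interest | Payment | End bal
1 | $645.13 | $6.45 | $214.17 | $437.41
2 | $437.41 | $4.37 | $214.17 | $227.61
3 | $227.61 | $2.28 | $214.17 | $15.72
4 | $15.72 | $0.16 | $15.88 | $0.00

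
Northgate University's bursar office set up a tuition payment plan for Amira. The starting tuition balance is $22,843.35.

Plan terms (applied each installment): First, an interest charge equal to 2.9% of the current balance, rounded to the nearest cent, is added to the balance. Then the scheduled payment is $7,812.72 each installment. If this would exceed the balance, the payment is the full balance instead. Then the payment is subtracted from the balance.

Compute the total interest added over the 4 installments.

$1,381.46

Installment 1: opening $22,843.35; interest $662.46 → $23,505.81; payment $7,812.72; balance $15,693.09
Installment 2: opening $15,693.09; interest $455.10 → $16,148.19; payment $7,812.72; balance $8,335.47
Installment 3: opening $8,335.47; interest $241.73 → $8,577.20; payment $7,812.72; balance $764.48
Installment 4: opening $764.48; interest $22.17 → $786.65; payment $786.65; balance $0.00
Total interest: $662.46 + $455.10 + $241.73 + $22.17 = $1,381.46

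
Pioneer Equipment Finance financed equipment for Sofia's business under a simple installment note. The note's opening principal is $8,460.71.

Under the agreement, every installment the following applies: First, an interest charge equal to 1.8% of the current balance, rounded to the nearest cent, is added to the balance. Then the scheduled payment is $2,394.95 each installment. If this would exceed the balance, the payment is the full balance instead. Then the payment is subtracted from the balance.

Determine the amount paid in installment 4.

# | Opening | Interest | Payment | End bal
1 | $8,460.71 | $152.29 | $2,394.95 | $6,218.05
2 | $6,218.05 | $111.92 | $2,394.95 | $3,935.02
3 | $3,935.02 | $70.83 | $2,394.95 | $1,610.90
4 | $1,610.90 | $29.00 | $1,639.90 | $0.00

$1,639.90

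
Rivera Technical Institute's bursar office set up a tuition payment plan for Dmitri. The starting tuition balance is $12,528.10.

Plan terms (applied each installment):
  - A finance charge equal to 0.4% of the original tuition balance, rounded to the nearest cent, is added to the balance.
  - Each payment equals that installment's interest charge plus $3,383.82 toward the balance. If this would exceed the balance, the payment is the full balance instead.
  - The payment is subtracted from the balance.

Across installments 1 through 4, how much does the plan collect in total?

# | Opening | Interest | Payment | End bal
1 | $12,528.10 | $50.11 | $3,433.93 | $9,144.28
2 | $9,144.28 | $50.11 | $3,433.93 | $5,760.46
3 | $5,760.46 | $50.11 | $3,433.93 | $2,376.64
4 | $2,376.64 | $50.11 | $2,426.75 | $0.00
Total paid: $12,728.54

$12,728.54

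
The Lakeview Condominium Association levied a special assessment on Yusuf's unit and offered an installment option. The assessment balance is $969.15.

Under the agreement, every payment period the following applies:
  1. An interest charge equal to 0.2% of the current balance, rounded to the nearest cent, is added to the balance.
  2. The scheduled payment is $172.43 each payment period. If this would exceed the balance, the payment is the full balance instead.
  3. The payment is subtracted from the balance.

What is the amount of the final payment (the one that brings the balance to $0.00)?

$113.51

Payment period 1: opening $969.15; interest $1.94 → $971.09; payment $172.43; balance $798.66
Payment period 2: opening $798.66; interest $1.60 → $800.26; payment $172.43; balance $627.83
Payment period 3: opening $627.83; interest $1.26 → $629.09; payment $172.43; balance $456.66
Payment period 4: opening $456.66; interest $0.91 → $457.57; payment $172.43; balance $285.14
Payment period 5: opening $285.14; interest $0.57 → $285.71; payment $172.43; balance $113.28
Payment period 6: opening $113.28; interest $0.23 → $113.51; payment $113.51; balance $0.00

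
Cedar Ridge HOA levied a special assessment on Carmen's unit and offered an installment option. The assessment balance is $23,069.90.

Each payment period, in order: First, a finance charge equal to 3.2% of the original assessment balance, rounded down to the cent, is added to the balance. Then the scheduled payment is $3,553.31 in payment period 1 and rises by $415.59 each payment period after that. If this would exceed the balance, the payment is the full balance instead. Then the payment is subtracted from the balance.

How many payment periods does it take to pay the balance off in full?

# | Opening | Interest | Payment | End bal
1 | $23,069.90 | $738.23 | $3,553.31 | $20,254.82
2 | $20,254.82 | $738.23 | $3,968.90 | $17,024.15
3 | $17,024.15 | $738.23 | $4,384.49 | $13,377.89
4 | $13,377.89 | $738.23 | $4,800.08 | $9,316.04
5 | $9,316.04 | $738.23 | $5,215.67 | $4,838.60
6 | $4,838.60 | $738.23 | $5,576.83 | $0.00
Balance reaches $0.00 in payment period 6.

6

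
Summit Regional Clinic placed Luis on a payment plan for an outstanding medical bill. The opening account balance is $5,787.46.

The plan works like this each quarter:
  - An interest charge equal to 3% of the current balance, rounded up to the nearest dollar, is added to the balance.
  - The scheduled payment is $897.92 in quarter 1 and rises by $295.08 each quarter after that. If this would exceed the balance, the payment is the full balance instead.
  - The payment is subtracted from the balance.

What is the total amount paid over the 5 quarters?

# | Opening | Interest | Payment | End bal
1 | $5,787.46 | $174.00 | $897.92 | $5,063.54
2 | $5,063.54 | $152.00 | $1,193.00 | $4,022.54
3 | $4,022.54 | $121.00 | $1,488.08 | $2,655.46
4 | $2,655.46 | $80.00 | $1,783.16 | $952.30
5 | $952.30 | $29.00 | $981.30 | $0.00
Total paid: $6,343.46

$6,343.46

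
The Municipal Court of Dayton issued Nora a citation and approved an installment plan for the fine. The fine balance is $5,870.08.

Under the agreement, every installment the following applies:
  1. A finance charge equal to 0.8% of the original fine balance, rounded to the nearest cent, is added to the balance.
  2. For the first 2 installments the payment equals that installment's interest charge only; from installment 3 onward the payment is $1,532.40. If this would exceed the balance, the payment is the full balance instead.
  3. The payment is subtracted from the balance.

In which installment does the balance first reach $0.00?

# | Opening | Interest | Payment | End bal
1 | $5,870.08 | $46.96 | $46.96 | $5,870.08
2 | $5,870.08 | $46.96 | $46.96 | $5,870.08
3 | $5,870.08 | $46.96 | $1,532.40 | $4,384.64
4 | $4,384.64 | $46.96 | $1,532.40 | $2,899.20
5 | $2,899.20 | $46.96 | $1,532.40 | $1,413.76
6 | $1,413.76 | $46.96 | $1,460.72 | $0.00
Balance reaches $0.00 in installment 6.

6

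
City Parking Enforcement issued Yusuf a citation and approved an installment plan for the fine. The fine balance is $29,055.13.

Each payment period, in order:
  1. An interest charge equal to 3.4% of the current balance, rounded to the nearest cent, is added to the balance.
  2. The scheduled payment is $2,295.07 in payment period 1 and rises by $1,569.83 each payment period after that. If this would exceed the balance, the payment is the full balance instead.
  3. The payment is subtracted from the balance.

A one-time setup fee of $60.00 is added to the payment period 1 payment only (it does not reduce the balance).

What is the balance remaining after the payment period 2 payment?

Payment period 1: opening $29,055.13; interest $987.87 → $30,043.00; payment $2,295.07 (+ $60.00 fee); balance $27,747.93
Payment period 2: opening $27,747.93; interest $943.43 → $28,691.36; payment $3,864.90; balance $24,826.46

$24,826.46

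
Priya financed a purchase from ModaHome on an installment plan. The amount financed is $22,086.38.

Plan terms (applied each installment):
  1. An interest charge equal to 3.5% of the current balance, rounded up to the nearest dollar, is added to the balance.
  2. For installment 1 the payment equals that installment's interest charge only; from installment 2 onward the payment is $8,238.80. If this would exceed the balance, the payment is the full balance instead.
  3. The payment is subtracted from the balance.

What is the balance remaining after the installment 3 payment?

Installment 1: opening $22,086.38; interest $774.00 → $22,860.38; payment $774.00; balance $22,086.38
Installment 2: opening $22,086.38; interest $774.00 → $22,860.38; payment $8,238.80; balance $14,621.58
Installment 3: opening $14,621.58; interest $512.00 → $15,133.58; payment $8,238.80; balance $6,894.78

$6,894.78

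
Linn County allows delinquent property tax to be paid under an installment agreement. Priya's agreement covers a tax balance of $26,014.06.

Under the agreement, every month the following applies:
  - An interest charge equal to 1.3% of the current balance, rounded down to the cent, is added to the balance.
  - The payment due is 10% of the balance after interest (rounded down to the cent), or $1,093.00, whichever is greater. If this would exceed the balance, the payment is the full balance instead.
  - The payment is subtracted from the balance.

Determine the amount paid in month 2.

$2,402.53

Month 1: opening $26,014.06; interest $338.18 → $26,352.24; payment $2,635.22; balance $23,717.02
Month 2: opening $23,717.02; interest $308.32 → $24,025.34; payment $2,402.53; balance $21,622.81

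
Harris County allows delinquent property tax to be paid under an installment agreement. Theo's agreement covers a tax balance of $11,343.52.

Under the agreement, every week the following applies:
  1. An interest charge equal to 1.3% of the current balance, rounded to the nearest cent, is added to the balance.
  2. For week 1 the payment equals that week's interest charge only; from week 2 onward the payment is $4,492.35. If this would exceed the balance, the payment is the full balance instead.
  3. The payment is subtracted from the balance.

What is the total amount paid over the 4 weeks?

# | Opening | Interest | Payment | End bal
1 | $11,343.52 | $147.47 | $147.47 | $11,343.52
2 | $11,343.52 | $147.47 | $4,492.35 | $6,998.64
3 | $6,998.64 | $90.98 | $4,492.35 | $2,597.27
4 | $2,597.27 | $33.76 | $2,631.03 | $0.00
Total paid: $11,763.20

$11,763.20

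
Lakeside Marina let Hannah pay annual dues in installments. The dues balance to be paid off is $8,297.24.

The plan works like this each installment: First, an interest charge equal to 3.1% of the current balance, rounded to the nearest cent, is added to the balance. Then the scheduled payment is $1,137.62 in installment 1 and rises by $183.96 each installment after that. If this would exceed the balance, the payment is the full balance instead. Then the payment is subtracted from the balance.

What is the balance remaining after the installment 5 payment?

Installment 1: opening $8,297.24; interest $257.21 → $8,554.45; payment $1,137.62; balance $7,416.83
Installment 2: opening $7,416.83; interest $229.92 → $7,646.75; payment $1,321.58; balance $6,325.17
Installment 3: opening $6,325.17; interest $196.08 → $6,521.25; payment $1,505.54; balance $5,015.71
Installment 4: opening $5,015.71; interest $155.49 → $5,171.20; payment $1,689.50; balance $3,481.70
Installment 5: opening $3,481.70; interest $107.93 → $3,589.63; payment $1,873.46; balance $1,716.17

$1,716.17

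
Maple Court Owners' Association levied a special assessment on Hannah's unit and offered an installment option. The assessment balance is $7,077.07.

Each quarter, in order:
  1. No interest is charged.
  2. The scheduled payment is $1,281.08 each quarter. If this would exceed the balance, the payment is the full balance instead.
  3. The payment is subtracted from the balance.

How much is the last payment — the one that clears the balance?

$671.67

Quarter 1: opening $7,077.07; payment $1,281.08; balance $5,795.99
Quarter 2: opening $5,795.99; payment $1,281.08; balance $4,514.91
Quarter 3: opening $4,514.91; payment $1,281.08; balance $3,233.83
Quarter 4: opening $3,233.83; payment $1,281.08; balance $1,952.75
Quarter 5: opening $1,952.75; payment $1,281.08; balance $671.67
Quarter 6: opening $671.67; payment $671.67; balance $0.00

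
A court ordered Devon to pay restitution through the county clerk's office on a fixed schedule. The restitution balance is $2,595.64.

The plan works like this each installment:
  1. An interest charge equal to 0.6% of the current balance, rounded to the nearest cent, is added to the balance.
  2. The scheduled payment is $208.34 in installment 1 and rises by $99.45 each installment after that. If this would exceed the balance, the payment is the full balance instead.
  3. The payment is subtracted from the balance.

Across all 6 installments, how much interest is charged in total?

Installment 1: $2,595.64 +$15.57 interest = $2,611.21; pay $208.34 → $2,402.87
Installment 2: $2,402.87 +$14.42 interest = $2,417.29; pay $307.79 → $2,109.50
Installment 3: $2,109.50 +$12.66 interest = $2,122.16; pay $407.24 → $1,714.92
Installment 4: $1,714.92 +$10.29 interest = $1,725.21; pay $506.69 → $1,218.52
Installment 5: $1,218.52 +$7.31 interest = $1,225.83; pay $606.14 → $619.69
Installment 6: $619.69 +$3.72 interest = $623.41; pay $623.41 → $0.00
Total interest: $15.57 + $14.42 + $12.66 + $10.29 + $7.31 + $3.72 = $63.97

$63.97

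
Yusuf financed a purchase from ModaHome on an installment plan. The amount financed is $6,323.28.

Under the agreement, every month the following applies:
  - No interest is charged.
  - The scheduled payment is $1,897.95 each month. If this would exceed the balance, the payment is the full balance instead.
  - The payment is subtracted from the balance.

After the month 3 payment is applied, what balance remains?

# | Opening | Payment | End bal
1 | $6,323.28 | $1,897.95 | $4,425.33
2 | $4,425.33 | $1,897.95 | $2,527.38
3 | $2,527.38 | $1,897.95 | $629.43

$629.43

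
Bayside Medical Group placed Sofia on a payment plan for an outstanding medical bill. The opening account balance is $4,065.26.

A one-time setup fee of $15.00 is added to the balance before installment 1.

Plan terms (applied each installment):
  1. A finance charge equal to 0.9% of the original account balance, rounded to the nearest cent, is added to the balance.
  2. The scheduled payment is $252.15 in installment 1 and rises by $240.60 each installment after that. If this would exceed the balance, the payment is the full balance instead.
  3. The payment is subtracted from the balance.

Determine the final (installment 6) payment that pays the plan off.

Installment 1: opening $4,080.26; interest $36.59 → $4,116.85; payment $252.15; balance $3,864.70
Installment 2: opening $3,864.70; interest $36.59 → $3,901.29; payment $492.75; balance $3,408.54
Installment 3: opening $3,408.54; interest $36.59 → $3,445.13; payment $733.35; balance $2,711.78
Installment 4: opening $2,711.78; interest $36.59 → $2,748.37; payment $973.95; balance $1,774.42
Installment 5: opening $1,774.42; interest $36.59 → $1,811.01; payment $1,214.55; balance $596.46
Installment 6: opening $596.46; interest $36.59 → $633.05; payment $633.05; balance $0.00

$633.05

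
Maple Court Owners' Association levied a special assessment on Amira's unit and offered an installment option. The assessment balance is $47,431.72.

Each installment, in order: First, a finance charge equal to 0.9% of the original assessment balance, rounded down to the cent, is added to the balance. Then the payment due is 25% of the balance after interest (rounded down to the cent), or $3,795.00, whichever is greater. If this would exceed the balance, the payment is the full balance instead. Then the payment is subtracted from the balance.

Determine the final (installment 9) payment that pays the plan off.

$2,555.04

Installment 1: opening $47,431.72; interest $426.88 → $47,858.60; payment $11,964.65; balance $35,893.95
Installment 2: opening $35,893.95; interest $426.88 → $36,320.83; payment $9,080.20; balance $27,240.63
Installment 3: opening $27,240.63; interest $426.88 → $27,667.51; payment $6,916.87; balance $20,750.64
Installment 4: opening $20,750.64; interest $426.88 → $21,177.52; payment $5,294.38; balance $15,883.14
Installment 5: opening $15,883.14; interest $426.88 → $16,310.02; payment $4,077.50; balance $12,232.52
Installment 6: opening $12,232.52; interest $426.88 → $12,659.40; payment $3,795.00; balance $8,864.40
Installment 7: opening $8,864.40; interest $426.88 → $9,291.28; payment $3,795.00; balance $5,496.28
Installment 8: opening $5,496.28; interest $426.88 → $5,923.16; payment $3,795.00; balance $2,128.16
Installment 9: opening $2,128.16; interest $426.88 → $2,555.04; payment $2,555.04; balance $0.00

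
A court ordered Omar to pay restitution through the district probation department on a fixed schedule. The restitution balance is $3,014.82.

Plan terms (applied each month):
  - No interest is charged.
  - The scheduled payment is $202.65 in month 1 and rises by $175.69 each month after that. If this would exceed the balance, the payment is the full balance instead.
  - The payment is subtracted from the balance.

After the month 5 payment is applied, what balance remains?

$244.67

Month 1: $3,014.82 − $202.65 → $2,812.17
Month 2: $2,812.17 − $378.34 → $2,433.83
Month 3: $2,433.83 − $554.03 → $1,879.80
Month 4: $1,879.80 − $729.72 → $1,150.08
Month 5: $1,150.08 − $905.41 → $244.67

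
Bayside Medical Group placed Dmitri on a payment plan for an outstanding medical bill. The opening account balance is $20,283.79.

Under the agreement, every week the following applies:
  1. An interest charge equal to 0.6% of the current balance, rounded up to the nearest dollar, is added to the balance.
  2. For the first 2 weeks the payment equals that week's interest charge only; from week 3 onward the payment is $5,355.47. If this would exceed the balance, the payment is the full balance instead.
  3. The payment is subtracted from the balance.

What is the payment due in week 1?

$122.00

Week 1: $20,283.79 +$122.00 interest = $20,405.79; pay $122.00 → $20,283.79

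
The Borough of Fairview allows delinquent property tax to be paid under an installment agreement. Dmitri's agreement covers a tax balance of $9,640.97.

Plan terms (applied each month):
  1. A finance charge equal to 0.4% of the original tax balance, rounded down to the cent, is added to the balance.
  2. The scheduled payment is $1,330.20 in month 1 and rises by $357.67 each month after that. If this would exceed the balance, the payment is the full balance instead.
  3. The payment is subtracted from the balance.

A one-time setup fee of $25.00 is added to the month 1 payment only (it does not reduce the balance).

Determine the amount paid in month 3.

$2,045.54

# | Opening | Interest | Payment | Fee | End bal
1 | $9,640.97 | $38.56 | $1,330.20 | $25.00 | $8,349.33
2 | $8,349.33 | $38.56 | $1,687.87 | — | $6,700.02
3 | $6,700.02 | $38.56 | $2,045.54 | — | $4,693.04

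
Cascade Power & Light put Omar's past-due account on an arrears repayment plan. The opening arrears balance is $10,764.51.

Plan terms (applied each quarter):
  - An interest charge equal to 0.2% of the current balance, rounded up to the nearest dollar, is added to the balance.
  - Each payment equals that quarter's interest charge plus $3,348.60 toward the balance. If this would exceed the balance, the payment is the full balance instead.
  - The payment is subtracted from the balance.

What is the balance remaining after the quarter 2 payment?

$4,067.31

Quarter 1: opening $10,764.51; interest $22.00 → $10,786.51; payment $3,370.60; balance $7,415.91
Quarter 2: opening $7,415.91; interest $15.00 → $7,430.91; payment $3,363.60; balance $4,067.31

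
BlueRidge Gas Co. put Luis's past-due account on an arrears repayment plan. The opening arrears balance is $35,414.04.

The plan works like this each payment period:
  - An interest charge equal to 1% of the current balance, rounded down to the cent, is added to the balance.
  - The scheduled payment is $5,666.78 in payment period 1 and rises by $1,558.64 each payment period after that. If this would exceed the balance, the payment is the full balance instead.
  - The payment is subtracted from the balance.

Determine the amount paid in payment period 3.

$8,784.06

Payment period 1: opening $35,414.04; interest $354.14 → $35,768.18; payment $5,666.78; balance $30,101.40
Payment period 2: opening $30,101.40; interest $301.01 → $30,402.41; payment $7,225.42; balance $23,176.99
Payment period 3: opening $23,176.99; interest $231.76 → $23,408.75; payment $8,784.06; balance $14,624.69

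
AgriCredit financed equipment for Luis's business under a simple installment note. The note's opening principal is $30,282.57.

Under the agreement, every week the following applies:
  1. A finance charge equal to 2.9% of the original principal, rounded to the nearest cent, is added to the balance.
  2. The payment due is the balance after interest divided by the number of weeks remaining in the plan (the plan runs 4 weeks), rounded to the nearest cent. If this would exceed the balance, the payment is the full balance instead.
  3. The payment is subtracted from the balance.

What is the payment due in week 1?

Week 1: opening $30,282.57; interest $878.19 → $31,160.76; payment $7,790.19; balance $23,370.57

$7,790.19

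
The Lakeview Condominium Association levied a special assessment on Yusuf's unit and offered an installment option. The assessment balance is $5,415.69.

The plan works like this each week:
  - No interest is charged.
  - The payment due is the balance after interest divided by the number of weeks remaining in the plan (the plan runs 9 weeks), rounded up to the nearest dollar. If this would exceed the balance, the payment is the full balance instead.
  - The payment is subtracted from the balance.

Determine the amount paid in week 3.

# | Opening | Payment | End bal
1 | $5,415.69 | $602.00 | $4,813.69
2 | $4,813.69 | $602.00 | $4,211.69
3 | $4,211.69 | $602.00 | $3,609.69

$602.00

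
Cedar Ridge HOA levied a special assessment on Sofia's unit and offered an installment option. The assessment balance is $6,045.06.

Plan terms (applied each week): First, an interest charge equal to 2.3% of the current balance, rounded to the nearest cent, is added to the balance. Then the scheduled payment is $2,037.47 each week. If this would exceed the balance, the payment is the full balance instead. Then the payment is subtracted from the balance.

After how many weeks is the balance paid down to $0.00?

Week 1: opening $6,045.06; interest $139.04 → $6,184.10; payment $2,037.47; balance $4,146.63
Week 2: opening $4,146.63; interest $95.37 → $4,242.00; payment $2,037.47; balance $2,204.53
Week 3: opening $2,204.53; interest $50.70 → $2,255.23; payment $2,037.47; balance $217.76
Week 4: opening $217.76; interest $5.01 → $222.77; payment $222.77; balance $0.00
Balance reaches $0.00 in week 4.

4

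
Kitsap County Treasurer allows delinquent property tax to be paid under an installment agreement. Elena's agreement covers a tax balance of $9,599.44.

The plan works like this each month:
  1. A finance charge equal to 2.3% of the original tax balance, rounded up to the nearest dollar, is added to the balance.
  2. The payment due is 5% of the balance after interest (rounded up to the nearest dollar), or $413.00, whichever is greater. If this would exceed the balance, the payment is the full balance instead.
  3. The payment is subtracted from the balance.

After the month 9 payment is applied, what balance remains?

$7,583.44

# | Opening | Interest | Payment | End bal
1 | $9,599.44 | $221.00 | $492.00 | $9,328.44
2 | $9,328.44 | $221.00 | $478.00 | $9,071.44
3 | $9,071.44 | $221.00 | $465.00 | $8,827.44
4 | $8,827.44 | $221.00 | $453.00 | $8,595.44
5 | $8,595.44 | $221.00 | $441.00 | $8,375.44
6 | $8,375.44 | $221.00 | $430.00 | $8,166.44
7 | $8,166.44 | $221.00 | $420.00 | $7,967.44
8 | $7,967.44 | $221.00 | $413.00 | $7,775.44
9 | $7,775.44 | $221.00 | $413.00 | $7,583.44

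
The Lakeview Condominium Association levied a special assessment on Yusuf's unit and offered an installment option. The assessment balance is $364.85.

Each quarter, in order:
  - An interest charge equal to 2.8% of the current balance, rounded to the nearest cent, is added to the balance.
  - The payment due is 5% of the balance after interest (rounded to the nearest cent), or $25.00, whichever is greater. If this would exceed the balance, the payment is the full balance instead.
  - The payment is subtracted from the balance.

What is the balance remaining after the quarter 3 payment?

$319.25

# | Opening | Interest | Payment | End bal
1 | $364.85 | $10.22 | $25.00 | $350.07
2 | $350.07 | $9.80 | $25.00 | $334.87
3 | $334.87 | $9.38 | $25.00 | $319.25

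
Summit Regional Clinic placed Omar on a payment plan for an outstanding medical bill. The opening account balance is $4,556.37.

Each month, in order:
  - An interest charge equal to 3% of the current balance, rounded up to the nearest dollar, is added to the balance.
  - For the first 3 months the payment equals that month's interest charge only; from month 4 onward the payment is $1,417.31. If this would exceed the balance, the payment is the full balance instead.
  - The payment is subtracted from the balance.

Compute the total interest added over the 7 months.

$724.00

Month 1: opening $4,556.37; interest $137.00 → $4,693.37; payment $137.00; balance $4,556.37
Month 2: opening $4,556.37; interest $137.00 → $4,693.37; payment $137.00; balance $4,556.37
Month 3: opening $4,556.37; interest $137.00 → $4,693.37; payment $137.00; balance $4,556.37
Month 4: opening $4,556.37; interest $137.00 → $4,693.37; payment $1,417.31; balance $3,276.06
Month 5: opening $3,276.06; interest $99.00 → $3,375.06; payment $1,417.31; balance $1,957.75
Month 6: opening $1,957.75; interest $59.00 → $2,016.75; payment $1,417.31; balance $599.44
Month 7: opening $599.44; interest $18.00 → $617.44; payment $617.44; balance $0.00
Total interest: $137.00 + $137.00 + $137.00 + $137.00 + $99.00 + $59.00 + $18.00 = $724.00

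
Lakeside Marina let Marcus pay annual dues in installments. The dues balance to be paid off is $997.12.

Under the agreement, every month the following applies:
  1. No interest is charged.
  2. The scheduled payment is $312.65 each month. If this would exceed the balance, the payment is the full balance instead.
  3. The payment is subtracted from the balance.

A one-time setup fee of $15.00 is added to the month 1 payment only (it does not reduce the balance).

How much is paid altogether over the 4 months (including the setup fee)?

$1,012.12

Month 1: opening $997.12; payment $312.65 (+ $15.00 fee); balance $684.47
Month 2: opening $684.47; payment $312.65; balance $371.82
Month 3: opening $371.82; payment $312.65; balance $59.17
Month 4: opening $59.17; payment $59.17; balance $0.00
Total paid: $1,012.12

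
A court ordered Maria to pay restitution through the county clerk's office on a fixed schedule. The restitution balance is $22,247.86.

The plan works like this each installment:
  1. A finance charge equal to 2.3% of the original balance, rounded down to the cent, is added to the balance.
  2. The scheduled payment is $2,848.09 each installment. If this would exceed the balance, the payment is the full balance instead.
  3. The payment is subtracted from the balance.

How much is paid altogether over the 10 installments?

# | Opening | Interest | Payment | End bal
1 | $22,247.86 | $511.70 | $2,848.09 | $19,911.47
2 | $19,911.47 | $511.70 | $2,848.09 | $17,575.08
3 | $17,575.08 | $511.70 | $2,848.09 | $15,238.69
4 | $15,238.69 | $511.70 | $2,848.09 | $12,902.30
5 | $12,902.30 | $511.70 | $2,848.09 | $10,565.91
6 | $10,565.91 | $511.70 | $2,848.09 | $8,229.52
7 | $8,229.52 | $511.70 | $2,848.09 | $5,893.13
8 | $5,893.13 | $511.70 | $2,848.09 | $3,556.74
9 | $3,556.74 | $511.70 | $2,848.09 | $1,220.35
10 | $1,220.35 | $511.70 | $1,732.05 | $0.00
Total paid: $27,364.86

$27,364.86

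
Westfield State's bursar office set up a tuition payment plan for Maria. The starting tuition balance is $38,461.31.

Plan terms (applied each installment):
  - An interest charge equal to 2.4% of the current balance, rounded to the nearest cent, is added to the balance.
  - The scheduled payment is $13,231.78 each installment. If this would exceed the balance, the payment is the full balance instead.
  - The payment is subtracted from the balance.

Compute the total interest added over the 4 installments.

Installment 1: opening $38,461.31; interest $923.07 → $39,384.38; payment $13,231.78; balance $26,152.60
Installment 2: opening $26,152.60; interest $627.66 → $26,780.26; payment $13,231.78; balance $13,548.48
Installment 3: opening $13,548.48; interest $325.16 → $13,873.64; payment $13,231.78; balance $641.86
Installment 4: opening $641.86; interest $15.40 → $657.26; payment $657.26; balance $0.00
Total interest: $923.07 + $627.66 + $325.16 + $15.40 = $1,891.29

$1,891.29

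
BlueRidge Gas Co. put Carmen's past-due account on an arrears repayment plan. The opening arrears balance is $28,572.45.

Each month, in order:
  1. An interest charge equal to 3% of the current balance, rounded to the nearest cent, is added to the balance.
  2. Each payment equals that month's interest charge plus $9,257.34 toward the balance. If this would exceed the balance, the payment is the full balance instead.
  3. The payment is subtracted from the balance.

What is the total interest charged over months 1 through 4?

$1,762.36

Month 1: $28,572.45 +$857.17 interest = $29,429.62; pay $10,114.51 → $19,315.11
Month 2: $19,315.11 +$579.45 interest = $19,894.56; pay $9,836.79 → $10,057.77
Month 3: $10,057.77 +$301.73 interest = $10,359.50; pay $9,559.07 → $800.43
Month 4: $800.43 +$24.01 interest = $824.44; pay $824.44 → $0.00
Total interest: $857.17 + $579.45 + $301.73 + $24.01 = $1,762.36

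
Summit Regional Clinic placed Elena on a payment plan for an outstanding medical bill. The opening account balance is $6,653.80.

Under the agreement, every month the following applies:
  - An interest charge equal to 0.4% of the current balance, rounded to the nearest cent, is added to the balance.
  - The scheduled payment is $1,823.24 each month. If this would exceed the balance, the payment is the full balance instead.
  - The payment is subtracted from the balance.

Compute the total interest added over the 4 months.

# | Opening | Interest | Payment | End bal
1 | $6,653.80 | $26.62 | $1,823.24 | $4,857.18
2 | $4,857.18 | $19.43 | $1,823.24 | $3,053.37
3 | $3,053.37 | $12.21 | $1,823.24 | $1,242.34
4 | $1,242.34 | $4.97 | $1,247.31 | $0.00
Total interest: $26.62 + $19.43 + $12.21 + $4.97 = $63.23

$63.23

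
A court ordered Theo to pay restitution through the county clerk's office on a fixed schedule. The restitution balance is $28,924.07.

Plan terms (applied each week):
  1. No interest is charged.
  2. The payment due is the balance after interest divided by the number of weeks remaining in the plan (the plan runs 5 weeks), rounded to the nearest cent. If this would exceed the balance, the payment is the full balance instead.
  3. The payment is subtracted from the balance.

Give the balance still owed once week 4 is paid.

Week 1: opening $28,924.07; payment $5,784.81; balance $23,139.26
Week 2: opening $23,139.26; payment $5,784.82; balance $17,354.44
Week 3: opening $17,354.44; payment $5,784.81; balance $11,569.63
Week 4: opening $11,569.63; payment $5,784.82; balance $5,784.81

$5,784.81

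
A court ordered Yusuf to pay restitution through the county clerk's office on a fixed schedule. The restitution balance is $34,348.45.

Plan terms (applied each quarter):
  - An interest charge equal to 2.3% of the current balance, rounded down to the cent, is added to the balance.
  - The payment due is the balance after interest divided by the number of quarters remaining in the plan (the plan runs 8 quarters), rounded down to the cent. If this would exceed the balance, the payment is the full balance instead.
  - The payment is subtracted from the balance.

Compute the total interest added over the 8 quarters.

$3,752.55

Quarter 1: opening $34,348.45; interest $790.01 → $35,138.46; payment $4,392.30; balance $30,746.16
Quarter 2: opening $30,746.16; interest $707.16 → $31,453.32; payment $4,493.33; balance $26,959.99
Quarter 3: opening $26,959.99; interest $620.07 → $27,580.06; payment $4,596.67; balance $22,983.39
Quarter 4: opening $22,983.39; interest $528.61 → $23,512.00; payment $4,702.40; balance $18,809.60
Quarter 5: opening $18,809.60; interest $432.62 → $19,242.22; payment $4,810.55; balance $14,431.67
Quarter 6: opening $14,431.67; interest $331.92 → $14,763.59; payment $4,921.19; balance $9,842.40
Quarter 7: opening $9,842.40; interest $226.37 → $10,068.77; payment $5,034.38; balance $5,034.39
Quarter 8: opening $5,034.39; interest $115.79 → $5,150.18; payment $5,150.18; balance $0.00
Total interest: $790.01 + $707.16 + $620.07 + $528.61 + $432.62 + $331.92 + $226.37 + $115.79 = $3,752.55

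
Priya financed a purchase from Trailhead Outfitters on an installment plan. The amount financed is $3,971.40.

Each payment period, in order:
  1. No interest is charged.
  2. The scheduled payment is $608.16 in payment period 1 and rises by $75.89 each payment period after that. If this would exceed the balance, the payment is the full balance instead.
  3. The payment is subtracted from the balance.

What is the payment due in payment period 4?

# | Opening | Payment | End bal
1 | $3,971.40 | $608.16 | $3,363.24
2 | $3,363.24 | $684.05 | $2,679.19
3 | $2,679.19 | $759.94 | $1,919.25
4 | $1,919.25 | $835.83 | $1,083.42

$835.83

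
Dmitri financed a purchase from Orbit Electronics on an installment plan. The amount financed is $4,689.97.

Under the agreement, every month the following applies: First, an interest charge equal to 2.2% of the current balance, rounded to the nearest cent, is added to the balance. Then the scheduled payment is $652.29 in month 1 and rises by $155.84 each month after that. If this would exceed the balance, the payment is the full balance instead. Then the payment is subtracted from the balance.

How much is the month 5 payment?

$1,275.65

Month 1: opening $4,689.97; interest $103.18 → $4,793.15; payment $652.29; balance $4,140.86
Month 2: opening $4,140.86; interest $91.10 → $4,231.96; payment $808.13; balance $3,423.83
Month 3: opening $3,423.83; interest $75.32 → $3,499.15; payment $963.97; balance $2,535.18
Month 4: opening $2,535.18; interest $55.77 → $2,590.95; payment $1,119.81; balance $1,471.14
Month 5: opening $1,471.14; interest $32.37 → $1,503.51; payment $1,275.65; balance $227.86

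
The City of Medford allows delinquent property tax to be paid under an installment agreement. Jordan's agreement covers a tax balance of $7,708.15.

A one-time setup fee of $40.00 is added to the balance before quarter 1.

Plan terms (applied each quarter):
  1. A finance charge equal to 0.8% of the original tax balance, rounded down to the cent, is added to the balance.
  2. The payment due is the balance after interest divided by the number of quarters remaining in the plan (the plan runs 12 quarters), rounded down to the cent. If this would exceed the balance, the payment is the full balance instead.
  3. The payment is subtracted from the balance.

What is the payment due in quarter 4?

# | Opening | Interest | Payment | End bal
1 | $7,748.15 | $61.66 | $650.81 | $7,159.00
2 | $7,159.00 | $61.66 | $656.42 | $6,564.24
3 | $6,564.24 | $61.66 | $662.59 | $5,963.31
4 | $5,963.31 | $61.66 | $669.44 | $5,355.53

$669.44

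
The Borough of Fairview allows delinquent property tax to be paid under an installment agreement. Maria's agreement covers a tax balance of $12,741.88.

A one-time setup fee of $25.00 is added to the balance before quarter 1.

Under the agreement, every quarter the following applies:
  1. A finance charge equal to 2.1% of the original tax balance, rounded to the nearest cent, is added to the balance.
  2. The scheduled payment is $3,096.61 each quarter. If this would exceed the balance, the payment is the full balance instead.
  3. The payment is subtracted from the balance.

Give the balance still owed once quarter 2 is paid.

# | Opening | Interest | Payment | End bal
1 | $12,766.88 | $267.58 | $3,096.61 | $9,937.85
2 | $9,937.85 | $267.58 | $3,096.61 | $7,108.82

$7,108.82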